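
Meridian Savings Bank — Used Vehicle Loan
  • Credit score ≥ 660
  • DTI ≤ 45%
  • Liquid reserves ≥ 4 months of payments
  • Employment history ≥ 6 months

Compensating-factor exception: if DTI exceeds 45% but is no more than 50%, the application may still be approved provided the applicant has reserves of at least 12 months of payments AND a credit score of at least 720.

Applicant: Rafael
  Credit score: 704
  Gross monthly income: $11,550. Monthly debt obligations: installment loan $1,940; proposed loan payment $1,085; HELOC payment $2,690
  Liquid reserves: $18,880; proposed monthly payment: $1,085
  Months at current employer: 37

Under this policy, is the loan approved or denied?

Denied

Credit score 704 ≥ 660 (meets base)
Total debts = (1,940 + 1,085 + 2,690) = 5,715. DTI = 5,715/11,550 = 49.5% > 45% — standard DTI limit exceeded.
Liquid reserves cover 18,880/1,085 = 17.4 months — ≥ 4 required
Employment 37 ≥ 6 months
49.5% falls in the override range (45%–50%), so the compensating-factor test applies.
Reserves 17.4 ≥ 12 months; credit score 704 < 720.
Override conditions not both satisfied; exception does not apply.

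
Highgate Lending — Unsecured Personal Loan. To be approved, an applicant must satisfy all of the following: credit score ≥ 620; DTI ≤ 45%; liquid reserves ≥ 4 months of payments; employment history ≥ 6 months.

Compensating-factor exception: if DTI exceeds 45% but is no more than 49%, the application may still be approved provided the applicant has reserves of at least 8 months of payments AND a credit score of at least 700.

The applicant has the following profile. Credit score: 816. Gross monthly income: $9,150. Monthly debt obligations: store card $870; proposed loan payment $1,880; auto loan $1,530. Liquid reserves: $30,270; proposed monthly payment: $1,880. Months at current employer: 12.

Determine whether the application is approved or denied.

Credit score 816 ≥ 620 (meets base)
Total debts = (870 + 1,880 + 1,530) = 4,280. DTI = 4,280/9,150 = 46.8% > 45% — standard DTI limit exceeded.
Reserves = 30,270/1,880 = 16.1 months ≥ 4
Employment 12 ≥ 6 months
DTI 46.8% is within the 45%–49% exception band; checking compensating factors.
Reserves 16.1 ≥ 8 months; credit score 816 ≥ 700.
Both override conditions satisfied; DTI exception granted.

Approved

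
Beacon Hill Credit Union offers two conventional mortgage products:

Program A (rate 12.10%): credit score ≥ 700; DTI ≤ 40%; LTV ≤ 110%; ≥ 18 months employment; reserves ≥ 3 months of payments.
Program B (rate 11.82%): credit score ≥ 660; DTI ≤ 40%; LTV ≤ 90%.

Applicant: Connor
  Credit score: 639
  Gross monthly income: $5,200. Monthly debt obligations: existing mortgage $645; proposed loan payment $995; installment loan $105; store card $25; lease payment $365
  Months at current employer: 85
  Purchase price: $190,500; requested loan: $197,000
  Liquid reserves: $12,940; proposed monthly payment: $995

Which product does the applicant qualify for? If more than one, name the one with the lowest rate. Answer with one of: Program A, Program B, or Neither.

Total debts = (645 + 995 + 105 + 25 + 365) = 2,135; DTI = 2,135/5,200 = 41.1%.
LTV = 197,000/190,500 = 103.4%.
Reserves = 12,940/995 = 13.0 months.
Program A: score 639 < 700; DTI 41.1% > 40%; LTV 103.4% ≤ 110%; employment 85 ≥ 18 mo; reserves 13.0 ≥ 3 mo → does not qualify.
Program B: score 639 < 660; DTI 41.1% > 40%; LTV 103.4% > 90% → does not qualify.

Neither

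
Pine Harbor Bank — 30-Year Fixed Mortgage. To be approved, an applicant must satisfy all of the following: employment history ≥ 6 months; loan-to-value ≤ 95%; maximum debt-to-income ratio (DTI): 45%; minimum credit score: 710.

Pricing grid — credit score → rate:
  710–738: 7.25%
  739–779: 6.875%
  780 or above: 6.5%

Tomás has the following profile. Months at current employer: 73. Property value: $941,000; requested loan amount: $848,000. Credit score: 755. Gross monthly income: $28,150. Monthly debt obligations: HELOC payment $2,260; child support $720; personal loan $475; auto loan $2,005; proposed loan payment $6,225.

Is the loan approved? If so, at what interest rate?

Credit score 755 ≥ 710 (meets minimum)
Employment 73 ≥ 6 months
Total monthly debts = (2,260 + 720 + 475 + 2,005 + 6,225) = 11,685. DTI: 11,685 ÷ 28,150 = 41.5%, within the 45% cap
LTV = 848,000/941,000 = 90.1% ≤ 95%
All requirements met. Score 755 falls in the 739–779 tier → 6.875%.

Approved at 6.875%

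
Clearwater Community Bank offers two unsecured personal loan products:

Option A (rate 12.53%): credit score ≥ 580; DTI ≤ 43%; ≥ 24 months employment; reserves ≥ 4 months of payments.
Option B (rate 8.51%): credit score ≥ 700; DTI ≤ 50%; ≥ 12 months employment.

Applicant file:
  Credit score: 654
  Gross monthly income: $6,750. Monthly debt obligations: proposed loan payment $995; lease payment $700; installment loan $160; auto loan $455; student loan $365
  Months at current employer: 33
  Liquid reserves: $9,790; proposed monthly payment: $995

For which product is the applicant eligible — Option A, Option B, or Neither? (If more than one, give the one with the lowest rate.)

Total debts = (995 + 700 + 160 + 455 + 365) = 2,675; DTI = 2,675/6,750 = 39.6%.
Reserves = 9,790/995 = 9.8 months.
Option A: score 654 ≥ 580; DTI 39.6% ≤ 43%; employment 33 ≥ 24 mo; reserves 9.8 ≥ 4 mo → qualifies.
Option B: score 654 < 700; DTI 39.6% ≤ 50%; employment 33 ≥ 12 mo → does not qualify.

Option A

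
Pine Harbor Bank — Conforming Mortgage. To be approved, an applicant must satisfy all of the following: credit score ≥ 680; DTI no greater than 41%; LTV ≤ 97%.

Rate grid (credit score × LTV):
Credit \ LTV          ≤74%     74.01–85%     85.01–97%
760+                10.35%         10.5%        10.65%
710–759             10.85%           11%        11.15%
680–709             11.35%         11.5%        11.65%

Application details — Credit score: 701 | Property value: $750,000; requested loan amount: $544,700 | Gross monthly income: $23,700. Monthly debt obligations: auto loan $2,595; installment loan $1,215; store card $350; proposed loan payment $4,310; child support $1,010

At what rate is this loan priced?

Credit score 701 ≥ 680; Total monthly debts = (2,595 + 1,215 + 350 + 4,310 + 1,010) = 9,480. DTI: 9,480 ÷ 23,700 = 40%, within the 41% cap
LTV: 544,700 ÷ 750,000 = 72.6%, within 97% cap
Credit 701 → row 680–709; LTV 72.6% → column ≤74%. Grid cell → 11.35%.

11.35%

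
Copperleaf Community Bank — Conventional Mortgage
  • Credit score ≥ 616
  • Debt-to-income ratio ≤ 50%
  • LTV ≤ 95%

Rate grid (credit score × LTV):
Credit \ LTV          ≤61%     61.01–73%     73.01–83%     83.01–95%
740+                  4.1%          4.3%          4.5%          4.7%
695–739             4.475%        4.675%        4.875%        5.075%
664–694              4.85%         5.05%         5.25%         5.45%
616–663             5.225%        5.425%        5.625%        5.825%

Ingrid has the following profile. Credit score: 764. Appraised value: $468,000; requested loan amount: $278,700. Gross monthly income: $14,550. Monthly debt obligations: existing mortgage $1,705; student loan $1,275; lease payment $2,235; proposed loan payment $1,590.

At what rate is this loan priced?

Credit score 764 ≥ 616; Total monthly debts = (1,705 + 1,275 + 2,235 + 1,590) = 6,805. DTI = 6,805/14,550 = 46.8% ≤ 50%
LTV: 278,700 ÷ 468,000 = 59.6%, within 95% cap
Credit 764 → row 740+; LTV 59.6% → column ≤61%. Grid cell → 4.1%.

4.1%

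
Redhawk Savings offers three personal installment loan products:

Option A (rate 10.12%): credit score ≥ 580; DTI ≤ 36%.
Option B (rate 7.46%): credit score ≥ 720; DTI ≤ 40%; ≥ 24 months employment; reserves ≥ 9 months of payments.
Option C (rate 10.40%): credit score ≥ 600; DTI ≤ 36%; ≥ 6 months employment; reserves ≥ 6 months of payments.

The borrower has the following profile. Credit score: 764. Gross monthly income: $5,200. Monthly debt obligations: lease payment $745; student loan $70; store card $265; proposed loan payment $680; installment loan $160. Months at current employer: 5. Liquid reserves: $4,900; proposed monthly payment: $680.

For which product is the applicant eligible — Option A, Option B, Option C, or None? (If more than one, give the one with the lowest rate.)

None

Total debts = (745 + 70 + 265 + 680 + 160) = 1,920; DTI = 1,920/5,200 = 36.9%.
Reserves = 4,900/680 = 7.2 months.
Option A: score 764 ≥ 580; DTI 36.9% > 36% → does not qualify.
Option B: score 764 ≥ 720; DTI 36.9% ≤ 40%; employment 5 < 24 mo; reserves 7.2 < 9 mo → does not qualify.
Option C: score 764 ≥ 600; DTI 36.9% > 36%; employment 5 < 6 mo; reserves 7.2 ≥ 6 mo → does not qualify.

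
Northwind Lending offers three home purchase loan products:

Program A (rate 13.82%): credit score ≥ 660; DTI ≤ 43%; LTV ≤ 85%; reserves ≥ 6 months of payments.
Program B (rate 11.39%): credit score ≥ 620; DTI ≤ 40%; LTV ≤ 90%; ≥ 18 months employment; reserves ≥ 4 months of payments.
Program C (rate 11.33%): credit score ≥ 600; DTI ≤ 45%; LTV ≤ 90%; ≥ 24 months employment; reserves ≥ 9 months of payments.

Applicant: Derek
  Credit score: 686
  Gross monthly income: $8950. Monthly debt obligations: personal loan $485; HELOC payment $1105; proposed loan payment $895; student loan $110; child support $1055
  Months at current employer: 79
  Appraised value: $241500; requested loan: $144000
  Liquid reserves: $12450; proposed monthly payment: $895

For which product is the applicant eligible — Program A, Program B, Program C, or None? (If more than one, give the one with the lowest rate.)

Program C

Total debts = (485 + 1,105 + 895 + 110 + 1,055) = 3,650; DTI = 3,650/8,950 = 40.8%.
LTV = 144,000/241,500 = 59.6%.
Reserves = 12,450/895 = 13.9 months.
Program A: score 686 ≥ 660; DTI 40.8% ≤ 43%; LTV 59.6% ≤ 85%; reserves 13.9 ≥ 6 mo → qualifies.
Program B: score 686 ≥ 620; DTI 40.8% > 40%; LTV 59.6% ≤ 90%; employment 79 ≥ 18 mo; reserves 13.9 ≥ 4 mo → does not qualify.
Program C: score 686 ≥ 600; DTI 40.8% ≤ 45%; LTV 59.6% ≤ 90%; employment 79 ≥ 24 mo; reserves 13.9 ≥ 9 mo → qualifies.
Qualifying: Program A, Program C. Lowest rate is 11.33% → Program C.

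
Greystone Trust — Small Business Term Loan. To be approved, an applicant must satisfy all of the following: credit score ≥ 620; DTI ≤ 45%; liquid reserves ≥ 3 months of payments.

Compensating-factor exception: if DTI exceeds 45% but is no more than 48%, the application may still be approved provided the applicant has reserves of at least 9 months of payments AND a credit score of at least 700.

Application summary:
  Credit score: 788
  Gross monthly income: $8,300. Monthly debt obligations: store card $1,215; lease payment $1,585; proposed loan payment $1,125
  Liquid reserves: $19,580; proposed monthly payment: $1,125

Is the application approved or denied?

Credit score 788 ≥ 620 (meets base)
Total debts = (1,215 + 1,585 + 1,125) = 3,925. DTI = 3,925/8,300 = 47.3% > 45% — standard DTI limit exceeded.
Reserves: 19,580 ÷ 1,125 = 17.4 months (meets 3-month minimum)
DTI 47.3% is within the 45%–48% exception band; checking compensating factors.
Override check — reserves: 17.4 mo (ok); score: 788 (ok).
Both override conditions satisfied; DTI exception granted.

Approved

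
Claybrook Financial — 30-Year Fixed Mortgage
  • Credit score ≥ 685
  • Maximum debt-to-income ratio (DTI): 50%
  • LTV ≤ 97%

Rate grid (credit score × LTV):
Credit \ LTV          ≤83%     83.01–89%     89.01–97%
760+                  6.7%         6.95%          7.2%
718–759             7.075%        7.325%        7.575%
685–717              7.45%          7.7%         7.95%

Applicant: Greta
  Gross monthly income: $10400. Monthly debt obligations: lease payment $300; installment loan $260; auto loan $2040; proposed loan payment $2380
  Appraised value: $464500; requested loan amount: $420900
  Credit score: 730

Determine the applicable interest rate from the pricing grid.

7.575%

Credit score 730 ≥ 685; Total monthly debts = (300 + 260 + 2,040 + 2,380) = 4,980. DTI = 4,980/10,400 = 47.9% ≤ 50%
LTV = 420,900/464,500 = 90.6% ≤ 97%
Row: 730 falls in 718–759. Column: 90.6% falls in 89.01–97%. Rate = 7.575%.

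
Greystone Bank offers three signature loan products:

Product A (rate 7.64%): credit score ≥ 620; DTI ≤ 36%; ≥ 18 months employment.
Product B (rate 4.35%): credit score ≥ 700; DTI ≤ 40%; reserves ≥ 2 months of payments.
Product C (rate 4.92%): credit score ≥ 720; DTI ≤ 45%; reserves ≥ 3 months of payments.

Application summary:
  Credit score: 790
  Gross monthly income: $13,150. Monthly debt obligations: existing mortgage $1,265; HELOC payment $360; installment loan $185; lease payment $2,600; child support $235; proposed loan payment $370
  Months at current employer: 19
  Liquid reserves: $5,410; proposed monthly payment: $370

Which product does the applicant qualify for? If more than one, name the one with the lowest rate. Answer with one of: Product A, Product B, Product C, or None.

Total debts = (1,265 + 360 + 185 + 2,600 + 235 + 370) = 5,015; DTI = 5,015/13,150 = 38.1%.
Reserves = 5,410/370 = 14.6 months.
Product A: score 790 ≥ 620; DTI 38.1% > 36%; employment 19 ≥ 18 mo → does not qualify.
Product B: score 790 ≥ 700; DTI 38.1% ≤ 40%; reserves 14.6 ≥ 2 mo → qualifies.
Product C: score 790 ≥ 720; DTI 38.1% ≤ 45%; reserves 14.6 ≥ 3 mo → qualifies.
Qualifying: Product B, Product C. Lowest rate is 4.35% → Product B.

Product B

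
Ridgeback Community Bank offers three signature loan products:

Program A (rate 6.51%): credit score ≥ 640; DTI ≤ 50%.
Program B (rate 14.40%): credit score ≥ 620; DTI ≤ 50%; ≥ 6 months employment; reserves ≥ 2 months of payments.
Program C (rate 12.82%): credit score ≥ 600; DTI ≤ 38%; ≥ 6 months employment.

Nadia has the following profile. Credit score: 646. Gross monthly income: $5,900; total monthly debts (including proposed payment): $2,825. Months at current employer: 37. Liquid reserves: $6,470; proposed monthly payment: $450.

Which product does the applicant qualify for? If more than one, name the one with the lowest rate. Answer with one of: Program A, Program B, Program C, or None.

Program A

DTI = 2,825/5,900 = 47.9%.
Reserves = 6,470/450 = 14.4 months.
Program A: score 646 ≥ 640; DTI 47.9% ≤ 50% → qualifies.
Program B: score 646 ≥ 620; DTI 47.9% ≤ 50%; employment 37 ≥ 6 mo; reserves 14.4 ≥ 2 mo → qualifies.
Program C: score 646 ≥ 600; DTI 47.9% > 38%; employment 37 ≥ 6 mo → does not qualify.
Qualifying: Program A, Program B. Lowest rate is 6.51% → Program A.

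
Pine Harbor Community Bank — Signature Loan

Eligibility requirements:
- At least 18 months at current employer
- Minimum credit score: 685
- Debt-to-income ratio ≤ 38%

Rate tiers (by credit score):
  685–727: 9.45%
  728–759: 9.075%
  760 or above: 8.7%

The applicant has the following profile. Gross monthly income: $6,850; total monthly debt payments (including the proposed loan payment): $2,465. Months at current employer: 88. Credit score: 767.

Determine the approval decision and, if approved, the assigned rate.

Approved at 8.7%

Credit score 767 ≥ 685 (meets minimum)
Debt-to-income = 2,465/6,850 = 36% — meets 38% limit
Employment 88 ≥ 18 months
All requirements met. Score 767 falls in the 760 or above tier → 8.7%.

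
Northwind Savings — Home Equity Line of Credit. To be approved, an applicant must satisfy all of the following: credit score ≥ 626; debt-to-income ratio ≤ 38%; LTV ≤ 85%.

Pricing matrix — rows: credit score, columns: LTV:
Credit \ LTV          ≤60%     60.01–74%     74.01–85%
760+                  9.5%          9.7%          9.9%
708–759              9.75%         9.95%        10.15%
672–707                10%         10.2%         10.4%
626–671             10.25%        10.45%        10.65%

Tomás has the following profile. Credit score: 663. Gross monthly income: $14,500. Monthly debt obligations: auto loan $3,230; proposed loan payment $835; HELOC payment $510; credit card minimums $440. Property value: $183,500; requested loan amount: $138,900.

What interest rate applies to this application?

10.65%

Credit score 663 ≥ 626; Total monthly debts = (3,230 + 835 + 510 + 440) = 5,015. Debt-to-income = 5,015/14,500 = 34.6% — meets 38% limit
Loan-to-value = 138,900/183,500 = 75.7% — pass (85% max)
Credit 663 → row 626–671; LTV 75.7% → column 74.01–85%. Grid cell → 10.65%.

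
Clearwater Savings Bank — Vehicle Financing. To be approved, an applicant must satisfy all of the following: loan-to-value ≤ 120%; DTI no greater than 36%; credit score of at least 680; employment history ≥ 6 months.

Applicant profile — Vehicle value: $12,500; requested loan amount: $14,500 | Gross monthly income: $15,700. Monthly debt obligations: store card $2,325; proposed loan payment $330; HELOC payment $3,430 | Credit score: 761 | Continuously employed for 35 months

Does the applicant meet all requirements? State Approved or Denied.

Denied

LTV = 14,500/12,500 = 116% ≤ 120%
Total monthly debts = (2,325 + 330 + 3,430) = 6,085. DTI: 6,085 ÷ 15,700 = 38.8%, exceeds the 36% cap
Credit score 761 ≥ 680 (meets)
Employment 35 ≥ 6 months
Fails on DTI.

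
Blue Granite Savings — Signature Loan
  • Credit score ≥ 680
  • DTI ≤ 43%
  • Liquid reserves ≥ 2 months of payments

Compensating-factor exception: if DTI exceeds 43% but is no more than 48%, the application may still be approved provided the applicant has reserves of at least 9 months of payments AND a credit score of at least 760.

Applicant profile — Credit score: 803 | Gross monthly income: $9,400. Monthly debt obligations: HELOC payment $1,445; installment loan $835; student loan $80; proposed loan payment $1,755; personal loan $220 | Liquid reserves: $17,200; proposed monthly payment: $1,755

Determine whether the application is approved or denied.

Credit score 803 ≥ 680 (meets base)
Total debts = (1,445 + 835 + 80 + 1,755 + 220) = 4,335. DTI: 4,335 ÷ 9,400 = 46.1%, over the 43% base limit.
Liquid reserves cover 17,200/1,755 = 9.8 months — ≥ 2 required
46.1% falls in the override range (43%–48%), so the compensating-factor test applies.
Override check — reserves: 9.8 mo (ok); score: 803 (ok).
Both override conditions satisfied; DTI exception granted.

Approved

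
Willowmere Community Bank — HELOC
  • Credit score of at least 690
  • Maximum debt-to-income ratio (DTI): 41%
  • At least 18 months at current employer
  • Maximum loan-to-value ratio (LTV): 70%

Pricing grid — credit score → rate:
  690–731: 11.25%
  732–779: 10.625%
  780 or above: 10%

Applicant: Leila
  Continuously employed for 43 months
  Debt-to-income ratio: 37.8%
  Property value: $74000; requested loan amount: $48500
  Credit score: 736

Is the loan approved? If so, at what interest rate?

Credit score 736 ≥ 690 (meets minimum)
Loan-to-value = 48,500/74,000 = 65.5% — pass (70% max)
Debt-to-income 37.8% vs 41% cap — pass
Employment 43 ≥ 18 months
All requirements met. Score 736 falls in the 732–779 tier → 10.625%.

Approved at 10.625%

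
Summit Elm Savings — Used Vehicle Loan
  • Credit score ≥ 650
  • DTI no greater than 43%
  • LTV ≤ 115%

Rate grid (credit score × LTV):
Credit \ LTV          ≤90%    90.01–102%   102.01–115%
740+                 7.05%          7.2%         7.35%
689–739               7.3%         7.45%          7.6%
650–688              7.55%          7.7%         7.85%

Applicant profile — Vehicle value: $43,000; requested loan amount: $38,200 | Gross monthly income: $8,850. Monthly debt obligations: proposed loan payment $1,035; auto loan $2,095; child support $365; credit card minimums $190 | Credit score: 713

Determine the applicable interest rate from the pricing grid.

Credit score 713 ≥ 650; Total monthly debts = (1,035 + 2,095 + 365 + 190) = 3,685. DTI: 3,685 ÷ 8,850 = 41.6%, within the 43% cap
LTV = 38,200/43,000 = 88.8% ≤ 115%
Credit 713 → row 689–739; LTV 88.8% → column ≤90%. Grid cell → 7.3%.

7.3%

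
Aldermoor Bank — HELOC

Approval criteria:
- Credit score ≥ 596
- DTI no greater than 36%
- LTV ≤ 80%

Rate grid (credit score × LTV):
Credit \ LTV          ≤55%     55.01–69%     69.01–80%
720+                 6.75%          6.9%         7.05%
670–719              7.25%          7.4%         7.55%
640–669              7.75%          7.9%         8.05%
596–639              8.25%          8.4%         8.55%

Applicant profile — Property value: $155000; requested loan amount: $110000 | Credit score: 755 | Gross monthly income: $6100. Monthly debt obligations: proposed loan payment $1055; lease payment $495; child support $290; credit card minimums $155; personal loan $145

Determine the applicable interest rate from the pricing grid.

Credit score 755 ≥ 596; Total monthly debts = (1,055 + 495 + 290 + 155 + 145) = 2,140. DTI: 2,140 ÷ 6,100 = 35.1%, within the 36% cap
LTV: 110,000 ÷ 155,000 = 71%, within 80% cap
Score 755 is in the 720+ band; LTV 71% is in the 69.01–80% band → 7.05%.

7.05%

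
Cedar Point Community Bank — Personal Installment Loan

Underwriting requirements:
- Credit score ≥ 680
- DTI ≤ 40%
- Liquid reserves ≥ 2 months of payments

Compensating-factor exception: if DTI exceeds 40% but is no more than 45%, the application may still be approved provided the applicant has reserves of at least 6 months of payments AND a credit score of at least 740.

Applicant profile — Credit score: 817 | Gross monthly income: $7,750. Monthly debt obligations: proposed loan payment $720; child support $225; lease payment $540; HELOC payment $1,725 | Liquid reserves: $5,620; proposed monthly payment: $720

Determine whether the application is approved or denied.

Approved

Credit score 817 ≥ 680 (meets base)
Total debts = (720 + 225 + 540 + 1,725) = 3,210. DTI = 3,210/7,750 = 41.4% > 40% — standard DTI limit exceeded.
Reserves: 5,620 ÷ 720 = 7.8 months (meets 2-month minimum)
41.4% falls in the override range (40%–45%), so the compensating-factor test applies.
Override check — reserves: 7.8 mo (ok); score: 817 (ok).
Both compensating conditions met → exception applies.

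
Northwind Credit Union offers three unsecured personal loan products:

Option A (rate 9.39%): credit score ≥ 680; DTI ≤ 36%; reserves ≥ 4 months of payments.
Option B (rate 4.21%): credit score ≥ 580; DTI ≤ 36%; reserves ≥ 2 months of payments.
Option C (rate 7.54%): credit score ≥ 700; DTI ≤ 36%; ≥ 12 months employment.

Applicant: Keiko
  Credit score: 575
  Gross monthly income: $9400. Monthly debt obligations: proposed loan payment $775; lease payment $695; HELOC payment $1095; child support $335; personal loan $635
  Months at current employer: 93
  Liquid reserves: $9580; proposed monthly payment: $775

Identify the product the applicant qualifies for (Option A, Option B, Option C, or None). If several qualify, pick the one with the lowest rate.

Total debts = (775 + 695 + 1,095 + 335 + 635) = 3,535; DTI = 3,535/9,400 = 37.6%.
Reserves = 9,580/775 = 12.4 months.
Option A: score 575 < 680; DTI 37.6% > 36%; reserves 12.4 ≥ 4 mo → does not qualify.
Option B: score 575 < 580; DTI 37.6% > 36%; reserves 12.4 ≥ 2 mo → does not qualify.
Option C: score 575 < 700; DTI 37.6% > 36%; employment 93 ≥ 12 mo → does not qualify.

None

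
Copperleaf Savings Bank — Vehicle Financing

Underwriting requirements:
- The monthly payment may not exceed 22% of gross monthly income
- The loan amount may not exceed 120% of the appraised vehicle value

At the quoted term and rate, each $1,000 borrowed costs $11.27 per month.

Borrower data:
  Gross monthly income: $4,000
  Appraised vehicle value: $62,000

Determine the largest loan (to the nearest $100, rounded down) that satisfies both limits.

Payment cap: 22% × $4,000 = $880/month.
At $11.27 per $1,000, that supports 880/11.27 × 1,000 ≈ $78,083 → $78,000.
LTV cap: 120% × $62,000 = $74,400 → $74,400.
Binding constraint: loan-to-value.

$74,400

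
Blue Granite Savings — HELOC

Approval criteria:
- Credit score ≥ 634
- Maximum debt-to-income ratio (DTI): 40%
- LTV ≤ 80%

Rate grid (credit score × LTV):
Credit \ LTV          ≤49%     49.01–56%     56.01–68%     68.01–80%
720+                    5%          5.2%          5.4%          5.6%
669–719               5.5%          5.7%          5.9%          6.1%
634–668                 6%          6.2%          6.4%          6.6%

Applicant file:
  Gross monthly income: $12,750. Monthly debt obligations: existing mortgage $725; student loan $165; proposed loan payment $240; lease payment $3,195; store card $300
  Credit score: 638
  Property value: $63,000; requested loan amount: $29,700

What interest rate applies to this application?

6%

Credit score 638 ≥ 634; Total monthly debts = (725 + 165 + 240 + 3,195 + 300) = 4,625. DTI = 4,625/12,750 = 36.3% ≤ 40%
LTV: 29,700 ÷ 63,000 = 47.1%, within 80% cap
Row: 638 falls in 634–668. Column: 47.1% falls in ≤49%. Rate = 6%.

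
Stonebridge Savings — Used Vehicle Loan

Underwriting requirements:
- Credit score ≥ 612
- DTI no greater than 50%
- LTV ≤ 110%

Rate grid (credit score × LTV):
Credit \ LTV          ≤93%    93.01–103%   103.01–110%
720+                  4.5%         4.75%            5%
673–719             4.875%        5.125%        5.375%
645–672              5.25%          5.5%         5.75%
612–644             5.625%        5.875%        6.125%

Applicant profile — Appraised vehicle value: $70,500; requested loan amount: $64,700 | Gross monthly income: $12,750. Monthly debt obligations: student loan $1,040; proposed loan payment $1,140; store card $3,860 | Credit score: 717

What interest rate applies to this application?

4.875%

Credit score 717 ≥ 612; Total monthly debts = (1,040 + 1,140 + 3,860) = 6,040. DTI: 6,040 ÷ 12,750 = 47.4%, within the 50% cap
LTV = 64,700/70,500 = 91.8% ≤ 110%
Credit 717 → row 673–719; LTV 91.8% → column ≤93%. Grid cell → 4.875%.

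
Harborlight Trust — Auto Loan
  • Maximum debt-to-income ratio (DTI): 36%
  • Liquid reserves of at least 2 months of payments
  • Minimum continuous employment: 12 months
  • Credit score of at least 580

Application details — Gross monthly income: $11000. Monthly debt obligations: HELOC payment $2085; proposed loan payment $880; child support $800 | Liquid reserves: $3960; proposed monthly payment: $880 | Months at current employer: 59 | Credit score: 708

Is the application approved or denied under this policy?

Approved

Total monthly debts = (2,085 + 880 + 800) = 3,765. Debt-to-income = 3,765/11,000 = 34.2% — meets 36% limit
Reserves: 3,960 ÷ 880 = 4.5 months (meets 2-month minimum)
Employment 59 ≥ 12 months
Credit score 708 ≥ 580 (meets)
All criteria satisfied.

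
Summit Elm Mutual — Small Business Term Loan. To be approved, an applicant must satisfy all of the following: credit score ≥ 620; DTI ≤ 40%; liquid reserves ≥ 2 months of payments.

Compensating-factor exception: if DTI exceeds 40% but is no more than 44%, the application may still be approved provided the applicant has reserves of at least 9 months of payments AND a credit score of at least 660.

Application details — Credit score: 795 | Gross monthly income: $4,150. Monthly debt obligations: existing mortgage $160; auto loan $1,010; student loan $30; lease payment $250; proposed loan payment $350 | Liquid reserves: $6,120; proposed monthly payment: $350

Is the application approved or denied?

Approved

Credit score 795 ≥ 620 (meets base)
Total debts = (160 + 1,010 + 30 + 250 + 350) = 1,800. DTI = 1,800/4,150 = 43.4% > 40% — standard DTI limit exceeded.
Reserves: 6,120 ÷ 350 = 17.5 months (meets 2-month minimum)
DTI 43.4% is within the 40%–44% exception band; checking compensating factors.
Reserves 17.5 ≥ 9 months; credit score 795 ≥ 660.
Both compensating conditions met → exception applies.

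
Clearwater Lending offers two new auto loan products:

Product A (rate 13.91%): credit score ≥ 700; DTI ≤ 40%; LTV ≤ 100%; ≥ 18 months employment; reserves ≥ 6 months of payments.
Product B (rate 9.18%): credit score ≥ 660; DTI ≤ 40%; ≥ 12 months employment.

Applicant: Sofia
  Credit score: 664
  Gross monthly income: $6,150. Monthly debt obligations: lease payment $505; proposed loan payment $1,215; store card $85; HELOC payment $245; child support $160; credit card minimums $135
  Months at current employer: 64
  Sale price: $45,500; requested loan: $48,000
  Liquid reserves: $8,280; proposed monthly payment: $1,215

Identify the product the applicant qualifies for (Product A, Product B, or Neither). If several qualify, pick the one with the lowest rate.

Total debts = (505 + 1,215 + 85 + 245 + 160 + 135) = 2,345; DTI = 2,345/6,150 = 38.1%.
LTV = 48,000/45,500 = 105.5%.
Reserves = 8,280/1,215 = 6.8 months.
Product A: score 664 < 700; DTI 38.1% ≤ 40%; LTV 105.5% > 100%; employment 64 ≥ 18 mo; reserves 6.8 ≥ 6 mo → does not qualify.
Product B: score 664 ≥ 660; DTI 38.1% ≤ 40%; employment 64 ≥ 12 mo → qualifies.

Product B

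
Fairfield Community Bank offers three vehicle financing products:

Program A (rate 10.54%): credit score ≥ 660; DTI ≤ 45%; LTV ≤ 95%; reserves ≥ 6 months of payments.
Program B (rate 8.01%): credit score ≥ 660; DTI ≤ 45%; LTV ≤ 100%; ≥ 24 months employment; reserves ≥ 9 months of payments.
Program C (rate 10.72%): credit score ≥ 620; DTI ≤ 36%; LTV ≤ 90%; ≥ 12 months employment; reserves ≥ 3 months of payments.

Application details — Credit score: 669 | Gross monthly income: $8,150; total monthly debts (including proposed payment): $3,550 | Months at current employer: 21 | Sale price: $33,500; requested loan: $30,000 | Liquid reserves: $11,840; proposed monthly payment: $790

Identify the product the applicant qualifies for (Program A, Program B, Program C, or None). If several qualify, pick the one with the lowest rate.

DTI = 3,550/8,150 = 43.6%.
LTV = 30,000/33,500 = 89.6%.
Reserves = 11,840/790 = 15.0 months.
Program A: score 669 ≥ 660; DTI 43.6% ≤ 45%; LTV 89.6% ≤ 95%; reserves 15.0 ≥ 6 mo → qualifies.
Program B: score 669 ≥ 660; DTI 43.6% ≤ 45%; LTV 89.6% ≤ 100%; employment 21 < 24 mo; reserves 15.0 ≥ 9 mo → does not qualify.
Program C: score 669 ≥ 620; DTI 43.6% > 36%; LTV 89.6% ≤ 90%; employment 21 ≥ 12 mo; reserves 15.0 ≥ 3 mo → does not qualify.

Program A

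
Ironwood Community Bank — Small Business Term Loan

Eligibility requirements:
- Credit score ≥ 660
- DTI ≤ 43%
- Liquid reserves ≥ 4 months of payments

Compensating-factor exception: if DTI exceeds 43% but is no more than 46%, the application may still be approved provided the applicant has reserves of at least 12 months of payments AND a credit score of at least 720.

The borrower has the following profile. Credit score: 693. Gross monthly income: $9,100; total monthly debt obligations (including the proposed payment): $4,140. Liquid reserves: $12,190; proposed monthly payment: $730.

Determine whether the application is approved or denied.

Denied

Credit score 693 ≥ 660 (meets base)
DTI = 4,140/9,100 = 45.5% > 43% — standard DTI limit exceeded.
Liquid reserves cover 12,190/730 = 16.7 months — ≥ 4 required
DTI 45.5% is within the 43%–46% exception band; checking compensating factors.
Reserves 16.7 ≥ 12 months; credit score 693 < 720.
Compensating-factor requirement not fully met.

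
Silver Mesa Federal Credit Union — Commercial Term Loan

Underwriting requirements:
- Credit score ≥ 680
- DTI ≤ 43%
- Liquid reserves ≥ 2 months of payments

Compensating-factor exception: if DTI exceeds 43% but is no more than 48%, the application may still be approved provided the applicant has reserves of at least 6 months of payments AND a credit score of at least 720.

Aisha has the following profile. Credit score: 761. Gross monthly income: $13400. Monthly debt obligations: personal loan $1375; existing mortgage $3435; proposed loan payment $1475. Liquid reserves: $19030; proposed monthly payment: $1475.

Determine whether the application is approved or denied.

Approved

Credit score 761 ≥ 680 (meets base)
Total debts = (1,375 + 3,435 + 1,475) = 6,285. DTI: 6,285 ÷ 13,400 = 46.9%, over the 43% base limit.
Reserves: 19,030 ÷ 1,475 = 12.9 months (meets 2-month minimum)
46.9% falls in the override range (43%–48%), so the compensating-factor test applies.
Reserves 12.9 ≥ 6 months; credit score 761 ≥ 720.
Both override conditions satisfied; DTI exception granted.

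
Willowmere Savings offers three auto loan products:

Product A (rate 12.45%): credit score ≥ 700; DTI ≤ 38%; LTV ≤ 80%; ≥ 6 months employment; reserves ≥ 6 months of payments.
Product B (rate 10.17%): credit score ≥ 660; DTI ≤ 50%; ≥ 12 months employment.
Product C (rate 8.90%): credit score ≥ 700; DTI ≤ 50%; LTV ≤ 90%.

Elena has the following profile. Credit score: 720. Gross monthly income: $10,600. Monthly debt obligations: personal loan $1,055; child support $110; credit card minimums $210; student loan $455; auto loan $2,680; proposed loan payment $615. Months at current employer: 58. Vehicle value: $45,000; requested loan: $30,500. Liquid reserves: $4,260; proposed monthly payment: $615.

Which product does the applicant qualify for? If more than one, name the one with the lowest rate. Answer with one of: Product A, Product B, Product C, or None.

Product C

Total debts = (1,055 + 110 + 210 + 455 + 2,680 + 615) = 5,125; DTI = 5,125/10,600 = 48.3%.
LTV = 30,500/45,000 = 67.8%.
Reserves = 4,260/615 = 6.9 months.
Product A: score 720 ≥ 700; DTI 48.3% > 38%; LTV 67.8% ≤ 80%; employment 58 ≥ 6 mo; reserves 6.9 ≥ 6 mo → does not qualify.
Product B: score 720 ≥ 660; DTI 48.3% ≤ 50%; employment 58 ≥ 12 mo → qualifies.
Product C: score 720 ≥ 700; DTI 48.3% ≤ 50%; LTV 67.8% ≤ 90% → qualifies.
Qualifying: Product B, Product C. Lowest rate is 8.90% → Product C.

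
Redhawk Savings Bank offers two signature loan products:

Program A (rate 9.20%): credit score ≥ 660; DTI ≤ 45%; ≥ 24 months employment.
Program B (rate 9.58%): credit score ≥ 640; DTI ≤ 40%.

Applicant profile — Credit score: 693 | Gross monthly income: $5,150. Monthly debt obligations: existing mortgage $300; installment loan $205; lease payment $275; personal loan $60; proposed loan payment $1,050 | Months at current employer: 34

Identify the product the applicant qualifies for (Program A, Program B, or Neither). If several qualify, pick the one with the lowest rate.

Program A

Total debts = (300 + 205 + 275 + 60 + 1,050) = 1,890; DTI = 1,890/5,150 = 36.7%.
Program A: score 693 ≥ 660; DTI 36.7% ≤ 45%; employment 34 ≥ 24 mo → qualifies.
Program B: score 693 ≥ 640; DTI 36.7% ≤ 40% → qualifies.
Qualifying: Program A, Program B. Lowest rate is 9.20% → Program A.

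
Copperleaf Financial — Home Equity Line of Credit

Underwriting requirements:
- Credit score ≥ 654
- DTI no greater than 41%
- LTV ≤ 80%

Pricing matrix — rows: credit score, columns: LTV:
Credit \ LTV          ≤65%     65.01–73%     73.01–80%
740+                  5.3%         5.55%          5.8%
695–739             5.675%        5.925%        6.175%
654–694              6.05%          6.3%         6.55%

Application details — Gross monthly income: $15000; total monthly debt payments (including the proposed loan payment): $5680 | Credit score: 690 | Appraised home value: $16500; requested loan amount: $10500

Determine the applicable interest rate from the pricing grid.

Credit score 690 ≥ 654; Debt-to-income = 5,680/15,000 = 37.9% — meets 41% limit
LTV: 10,500 ÷ 16,500 = 63.6%, within 80% cap
Score 690 is in the 654–694 band; LTV 63.6% is in the ≤65% band → 6.05%.

6.05%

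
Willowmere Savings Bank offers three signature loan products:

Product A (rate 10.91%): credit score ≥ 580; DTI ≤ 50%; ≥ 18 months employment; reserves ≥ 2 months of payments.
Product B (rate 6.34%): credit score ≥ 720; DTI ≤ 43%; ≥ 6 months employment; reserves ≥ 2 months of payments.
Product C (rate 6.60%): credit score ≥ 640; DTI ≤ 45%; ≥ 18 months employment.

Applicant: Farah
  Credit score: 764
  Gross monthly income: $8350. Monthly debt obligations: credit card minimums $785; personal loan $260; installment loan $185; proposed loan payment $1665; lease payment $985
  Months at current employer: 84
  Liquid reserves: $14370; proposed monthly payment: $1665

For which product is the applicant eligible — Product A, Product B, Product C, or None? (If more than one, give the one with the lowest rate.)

Total debts = (785 + 260 + 185 + 1,665 + 985) = 3,880; DTI = 3,880/8,350 = 46.5%.
Reserves = 14,370/1,665 = 8.6 months.
Product A: score 764 ≥ 580; DTI 46.5% ≤ 50%; employment 84 ≥ 18 mo; reserves 8.6 ≥ 2 mo → qualifies.
Product B: score 764 ≥ 720; DTI 46.5% > 43%; employment 84 ≥ 6 mo; reserves 8.6 ≥ 2 mo → does not qualify.
Product C: score 764 ≥ 640; DTI 46.5% > 45%; employment 84 ≥ 18 mo → does not qualify.

Product A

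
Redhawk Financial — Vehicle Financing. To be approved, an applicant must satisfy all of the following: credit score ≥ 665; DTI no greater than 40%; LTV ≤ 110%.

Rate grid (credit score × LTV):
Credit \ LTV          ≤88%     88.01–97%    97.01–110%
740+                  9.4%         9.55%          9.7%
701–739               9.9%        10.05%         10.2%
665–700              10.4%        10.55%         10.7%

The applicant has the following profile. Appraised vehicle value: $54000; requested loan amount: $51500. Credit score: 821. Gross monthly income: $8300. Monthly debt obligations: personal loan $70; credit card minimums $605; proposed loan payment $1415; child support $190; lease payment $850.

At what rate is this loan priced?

Credit score 821 ≥ 665; Total monthly debts = (70 + 605 + 1,415 + 190 + 850) = 3,130. Debt-to-income = 3,130/8,300 = 37.7% — meets 40% limit
LTV: 51,500 ÷ 54,000 = 95.4%, within 110% cap
Row: 821 falls in 740+. Column: 95.4% falls in 88.01–97%. Rate = 9.55%.

9.55%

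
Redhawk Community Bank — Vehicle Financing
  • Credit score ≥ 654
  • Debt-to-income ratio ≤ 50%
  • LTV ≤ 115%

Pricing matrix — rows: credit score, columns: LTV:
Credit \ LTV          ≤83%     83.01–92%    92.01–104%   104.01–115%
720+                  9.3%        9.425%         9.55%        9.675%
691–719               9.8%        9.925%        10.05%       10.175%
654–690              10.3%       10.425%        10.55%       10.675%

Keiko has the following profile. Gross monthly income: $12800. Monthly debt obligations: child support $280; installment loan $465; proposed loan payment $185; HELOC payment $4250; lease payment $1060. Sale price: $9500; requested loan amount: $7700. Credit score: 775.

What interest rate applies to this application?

9.3%

Credit score 775 ≥ 654; Total monthly debts = (280 + 465 + 185 + 4,250 + 1,060) = 6,240. DTI: 6,240 ÷ 12,800 = 48.8%, within the 50% cap
LTV: 7,700 ÷ 9,500 = 81.1%, within 115% cap
Credit 775 → row 720+; LTV 81.1% → column ≤83%. Grid cell → 9.3%.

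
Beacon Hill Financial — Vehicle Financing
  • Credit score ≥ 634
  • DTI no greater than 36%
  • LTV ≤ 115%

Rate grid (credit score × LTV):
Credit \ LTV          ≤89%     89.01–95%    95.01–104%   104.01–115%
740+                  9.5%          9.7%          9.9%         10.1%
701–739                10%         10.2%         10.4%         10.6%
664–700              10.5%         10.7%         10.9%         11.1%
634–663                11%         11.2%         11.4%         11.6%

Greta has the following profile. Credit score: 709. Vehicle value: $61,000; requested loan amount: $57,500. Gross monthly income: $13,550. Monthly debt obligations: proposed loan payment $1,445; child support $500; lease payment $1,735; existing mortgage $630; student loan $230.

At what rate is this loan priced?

Credit score 709 ≥ 634; Total monthly debts = (1,445 + 500 + 1,735 + 630 + 230) = 4,540. Debt-to-income = 4,540/13,550 = 33.5% — meets 36% limit
LTV: 57,500 ÷ 61,000 = 94.3%, within 115% cap
Score 709 is in the 701–739 band; LTV 94.3% is in the 89.01–95% band → 10.2%.

10.2%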